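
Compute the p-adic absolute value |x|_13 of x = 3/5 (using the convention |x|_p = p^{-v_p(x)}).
|3/5|_13 = 1

Step 1 — compute v_13(x) by factoring powers of 13 out of the numerator and denominator: v_13(3/5) = 0. Step 2 — apply |x|_p = p^{-v_p(x)} = 13^{0} = 1.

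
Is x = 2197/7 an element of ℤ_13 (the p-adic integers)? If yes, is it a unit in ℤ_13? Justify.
x ∈ ℤ_13 but not a unit; v_13(x) = 3 > 0

ℤ_13 = {x ∈ ℚ_13 : v_13(x) ≥ 0} and ℤ_13^× = {x ∈ ℤ_13 : v_13(x) = 0}. Here v_13(2197/7) = v_13(num) − v_13(den) = 3; compare against these criteria.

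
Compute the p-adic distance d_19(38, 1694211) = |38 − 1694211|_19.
d_19(38, 1694211) = 1/130321

Step 1 — x − y = 38 − 1694211 = -1694173. Step 2 — v_19(-1694173) = 4 (factor: -1694173 = −(19^4 · 13); the sign does not affect v_p). Step 3 — |x − y|_19 = 19^{-4} = 1/130321.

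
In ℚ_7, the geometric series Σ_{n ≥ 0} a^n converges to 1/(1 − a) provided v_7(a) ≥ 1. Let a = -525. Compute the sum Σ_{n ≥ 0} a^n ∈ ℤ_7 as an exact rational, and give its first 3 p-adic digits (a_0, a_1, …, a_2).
Σ a^n = 1/(1 − a) = 1/526;  first 3 digits = (1, 2, 0)

v_7(a) = 1 ≥ 1, so the series converges in ℤ_7 to 1/(1 − a) = 1/(1 − (-525)) = 1/526. Expand this rational in ℤ_7: compute digits iteratively via d_i = x_i mod 7, x_{i+1} = (x_i − d_i)/7. The first 3 digits are (1, 2, 0).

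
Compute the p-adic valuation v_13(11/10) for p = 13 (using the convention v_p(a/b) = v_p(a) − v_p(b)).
v_13(11/10) = 0

Factor powers of 13 from the numerator and denominator of the reduced fraction: 11 = 13^0 · 11 and 10 = 13^0 · 10. Apply v_p(a/b) = v_p(a) − v_p(b): v_13(11/10) = 0 − 0 = 0.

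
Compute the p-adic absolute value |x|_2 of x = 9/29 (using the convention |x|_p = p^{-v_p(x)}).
|9/29|_2 = 1

Step 1 — compute v_2(x) by factoring powers of 2 out of the numerator and denominator: v_2(9/29) = 0. Step 2 — apply |x|_p = p^{-v_p(x)} = 2^{0} = 1.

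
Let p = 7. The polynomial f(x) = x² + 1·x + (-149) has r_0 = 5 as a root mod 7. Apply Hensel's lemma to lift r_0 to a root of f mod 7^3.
r_2 = 292 (mod 343)

Hensel: r_{i+1} = r_i − f(r_i)·(f′(r_i))^{-1} mod 7^{i+2}, f′(x) = 2x + 1. Iterate:
  r_0 = 5 (mod 7)
  r_1 = 47 (mod 49)
  r_2 = 292 (mod 343)
Final: r = 292 satisfies f(r) ≡ 0 mod 7^3.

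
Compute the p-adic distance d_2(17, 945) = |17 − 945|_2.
d_2(17, 945) = 1/32

Step 1 — x − y = 17 − 945 = -928. Step 2 — v_2(-928) = 5 (factor: -928 = −(2^5 · 29); the sign does not affect v_p). Step 3 — |x − y|_2 = 2^{-5} = 1/32.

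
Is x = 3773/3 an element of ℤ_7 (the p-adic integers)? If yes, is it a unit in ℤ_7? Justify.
x ∈ ℤ_7 but not a unit; v_7(x) = 3 > 0

ℤ_7 = {x ∈ ℚ_7 : v_7(x) ≥ 0} and ℤ_7^× = {x ∈ ℤ_7 : v_7(x) = 0}. Here v_7(3773/3) = v_7(num) − v_7(den) = 3; compare against these criteria.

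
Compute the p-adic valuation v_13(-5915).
v_13(-5915) = 2

v_13(n) is the largest exponent k such that 13^k divides n. Factor out: -5915 = -13^2 · 35. (Sign doesn't affect v_p.) So v_13(-5915) = 2.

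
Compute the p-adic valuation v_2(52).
v_2(52) = 2

v_2(n) is the largest exponent k such that 2^k divides n. Factor out: 52 = 2^2 · 13. (Sign doesn't affect v_p.) So v_2(52) = 2.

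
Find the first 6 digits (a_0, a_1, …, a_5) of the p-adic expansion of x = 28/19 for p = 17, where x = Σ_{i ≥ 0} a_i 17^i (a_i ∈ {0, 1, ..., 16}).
(a_0, …, a_5) = (14, 10, 11, 2, 7, 13)

v_17(28/19) = 0 (numerator and denominator both coprime to 17), so x ∈ ℤ_17^×. Compute digits iteratively via a_i = x_i mod 17, x_{i+1} = (x_i − a_i)/17, with x_0 = x:
  x_0 = 28/19;  a_0 = 14;  x_1 = (x_0 − 14)/17 = -14/19
  x_1 = -14/19;  a_1 = 10;  x_2 = (x_1 − 10)/17 = -12/19
  x_2 = -12/19;  a_2 = 11;  x_3 = (x_2 − 11)/17 = -13/19
  x_3 = -13/19;  a_3 = 2;  x_4 = (x_3 − 2)/17 = -3/19
  x_4 = -3/19;  a_4 = 7;  x_5 = (x_4 − 7)/17 = -8/19
  x_5 = -8/19;  a_5 = 13;  x_6 = (x_5 − 13)/17 = -15/19
Digits: (14, 10, 11, 2, 7, 13).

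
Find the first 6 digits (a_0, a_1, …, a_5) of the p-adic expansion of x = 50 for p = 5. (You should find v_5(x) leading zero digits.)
(a_0, …, a_5) = (0, 0, 2, 0, 0, 0)

v_5(50) = 2, so a_0 = ... = a_1 = 0. Factor out: x = 5^2 · u with u = 2 a unit in ℤ_5. Expand u iteratively via a_{v+i} = u_i mod 5, u_{i+1} = (u_i − a_{v+i})/5:
  u_0 = 2;  a_2 = 2;  u_1 = (u_0 − 2)/5 = 0
  u_1 = 0;  a_3 = 0;  u_2 = (u_1 − 0)/5 = 0
  u_2 = 0;  a_4 = 0;  u_3 = (u_2 − 0)/5 = 0
  u_3 = 0;  a_5 = 0;  u_4 = (u_3 − 0)/5 = 0
Digits: (0, 0, 2, 0, 0, 0).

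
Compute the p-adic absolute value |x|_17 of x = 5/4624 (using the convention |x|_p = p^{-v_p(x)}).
|5/4624|_17 = 289

Step 1 — compute v_17(x) by factoring powers of 17 out of the numerator and denominator: v_17(5/4624) = -2. Step 2 — apply |x|_p = p^{-v_p(x)} = 17^{2} = 289.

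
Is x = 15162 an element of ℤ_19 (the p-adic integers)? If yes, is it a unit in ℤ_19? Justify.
x ∈ ℤ_19 but not a unit; v_19(x) = 2 > 0

ℤ_19 = {x ∈ ℚ_19 : v_19(x) ≥ 0} and ℤ_19^× = {x ∈ ℤ_19 : v_19(x) = 0}. Here v_19(15162) = v_19(num) − v_19(den) = 2; compare against these criteria.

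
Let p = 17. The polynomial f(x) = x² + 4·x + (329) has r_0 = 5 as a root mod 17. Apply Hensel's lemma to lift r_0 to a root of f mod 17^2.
r_1 = 226 (mod 289)

Hensel: r_{i+1} = r_i − f(r_i)·(f′(r_i))^{-1} mod 17^{i+2}, f′(x) = 2x + 4. Iterate:
  r_0 = 5 (mod 17)
  r_1 = 226 (mod 289)
Final: r = 226 satisfies f(r) ≡ 0 mod 17^2.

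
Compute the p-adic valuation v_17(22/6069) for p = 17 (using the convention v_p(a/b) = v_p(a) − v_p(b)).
v_17(22/6069) = -2

Factor powers of 17 from the numerator and denominator of the reduced fraction: 22 = 17^0 · 22 and 6069 = 17^2 · 21. Apply v_p(a/b) = v_p(a) − v_p(b): v_17(22/6069) = 0 − 2 = -2.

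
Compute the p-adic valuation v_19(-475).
v_19(-475) = 1

v_19(n) is the largest exponent k such that 19^k divides n. Factor out: -475 = -19^1 · 25. (Sign doesn't affect v_p.) So v_19(-475) = 1.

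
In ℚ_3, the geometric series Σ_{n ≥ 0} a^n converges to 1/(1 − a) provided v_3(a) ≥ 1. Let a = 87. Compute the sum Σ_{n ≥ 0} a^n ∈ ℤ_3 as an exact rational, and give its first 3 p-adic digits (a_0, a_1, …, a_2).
Σ a^n = 1/(1 − a) = -1/86;  first 3 digits = (1, 2, 1)

v_3(a) = 1 ≥ 1, so the series converges in ℤ_3 to 1/(1 − a) = 1/(1 − 87) = -1/86. Expand this rational in ℤ_3: compute digits iteratively via d_i = x_i mod 3, x_{i+1} = (x_i − d_i)/3. The first 3 digits are (1, 2, 1).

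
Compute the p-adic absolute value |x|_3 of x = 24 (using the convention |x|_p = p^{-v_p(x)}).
|24|_3 = 1/3

Step 1 — compute v_3(x) by factoring powers of 3 out of the numerator and denominator: v_3(24) = 1. Step 2 — apply |x|_p = p^{-v_p(x)} = 3^{-1} = 1/3.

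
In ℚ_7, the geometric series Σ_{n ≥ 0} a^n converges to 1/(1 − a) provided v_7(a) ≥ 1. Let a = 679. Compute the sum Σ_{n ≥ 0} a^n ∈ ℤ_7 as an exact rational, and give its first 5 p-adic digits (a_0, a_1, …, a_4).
Σ a^n = 1/(1 − a) = -1/678;  first 5 digits = (1, 6, 0, 1, 4)

v_7(a) = 1 ≥ 1, so the series converges in ℤ_7 to 1/(1 − a) = 1/(1 − 679) = -1/678. Expand this rational in ℤ_7: compute digits iteratively via d_i = x_i mod 7, x_{i+1} = (x_i − d_i)/7. The first 5 digits are (1, 6, 0, 1, 4).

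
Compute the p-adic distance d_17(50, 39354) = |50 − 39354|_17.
d_17(50, 39354) = 1/4913

Step 1 — x − y = 50 − 39354 = -39304. Step 2 — v_17(-39304) = 3 (factor: -39304 = −(17^3 · 8); the sign does not affect v_p). Step 3 — |x − y|_17 = 17^{-3} = 1/4913.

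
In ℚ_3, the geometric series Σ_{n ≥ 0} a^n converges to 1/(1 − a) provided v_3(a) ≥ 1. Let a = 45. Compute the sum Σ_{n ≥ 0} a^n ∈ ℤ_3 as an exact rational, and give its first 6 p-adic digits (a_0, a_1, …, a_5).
Σ a^n = 1/(1 − a) = -1/44;  first 6 digits = (1, 0, 2, 1, 1, 2)

v_3(a) = 2 ≥ 1, so the series converges in ℤ_3 to 1/(1 − a) = 1/(1 − 45) = -1/44. Expand this rational in ℤ_3: compute digits iteratively via d_i = x_i mod 3, x_{i+1} = (x_i − d_i)/3. The first 6 digits are (1, 0, 2, 1, 1, 2).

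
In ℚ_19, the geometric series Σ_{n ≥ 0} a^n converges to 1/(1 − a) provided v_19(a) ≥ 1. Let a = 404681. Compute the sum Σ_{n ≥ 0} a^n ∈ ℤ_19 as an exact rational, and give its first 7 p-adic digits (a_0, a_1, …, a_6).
Σ a^n = 1/(1 − a) = -1/404680;  first 7 digits = (1, 0, 0, 2, 3, 0, 4)

v_19(a) = 3 ≥ 1, so the series converges in ℤ_19 to 1/(1 − a) = 1/(1 − 404681) = -1/404680. Expand this rational in ℤ_19: compute digits iteratively via d_i = x_i mod 19, x_{i+1} = (x_i − d_i)/19. The first 7 digits are (1, 0, 0, 2, 3, 0, 4).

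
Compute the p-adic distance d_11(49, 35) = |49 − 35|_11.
d_11(49, 35) = 1

Step 1 — x − y = 49 − 35 = 14. Step 2 — v_11(14) = 0 (factor: 14 = (11^0 · 14); the sign does not affect v_p). Step 3 — |x − y|_11 = 11^{0} = 1.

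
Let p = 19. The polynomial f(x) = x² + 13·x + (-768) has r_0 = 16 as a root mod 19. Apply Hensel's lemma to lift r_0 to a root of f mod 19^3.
r_2 = 1194 (mod 6859)

Hensel: r_{i+1} = r_i − f(r_i)·(f′(r_i))^{-1} mod 19^{i+2}, f′(x) = 2x + 13. Iterate:
  r_0 = 16 (mod 19)
  r_1 = 111 (mod 361)
  r_2 = 1194 (mod 6859)
Final: r = 1194 satisfies f(r) ≡ 0 mod 19^3.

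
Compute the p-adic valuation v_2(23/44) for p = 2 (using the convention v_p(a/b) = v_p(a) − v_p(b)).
v_2(23/44) = -2

Factor powers of 2 from the numerator and denominator of the reduced fraction: 23 = 2^0 · 23 and 44 = 2^2 · 11. Apply v_p(a/b) = v_p(a) − v_p(b): v_2(23/44) = 0 − 2 = -2.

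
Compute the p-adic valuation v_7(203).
v_7(203) = 1

v_7(n) is the largest exponent k such that 7^k divides n. Factor out: 203 = 7^1 · 29. (Sign doesn't affect v_p.) So v_7(203) = 1.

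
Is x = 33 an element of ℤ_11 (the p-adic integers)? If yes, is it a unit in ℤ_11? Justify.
x ∈ ℤ_11 but not a unit; v_11(x) = 1 > 0

ℤ_11 = {x ∈ ℚ_11 : v_11(x) ≥ 0} and ℤ_11^× = {x ∈ ℤ_11 : v_11(x) = 0}. Here v_11(33) = v_11(num) − v_11(den) = 1; compare against these criteria.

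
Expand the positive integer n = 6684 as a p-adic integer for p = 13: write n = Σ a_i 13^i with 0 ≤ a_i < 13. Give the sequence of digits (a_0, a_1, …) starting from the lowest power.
(a_0, a_1, …) = (2, 7, 0, 3)

Repeated division by 13 gives the digits low-to-high: 6684 = 2 + 7·13^1 + 3·13^3. Digit sequence: (2, 7, 0, 3).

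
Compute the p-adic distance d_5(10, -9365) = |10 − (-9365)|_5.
d_5(10, -9365) = 1/3125

Step 1 — x − y = 10 − (-9365) = 9375. Step 2 — v_5(9375) = 5 (factor: 9375 = (5^5 · 3); the sign does not affect v_p). Step 3 — |x − y|_5 = 5^{-5} = 1/3125.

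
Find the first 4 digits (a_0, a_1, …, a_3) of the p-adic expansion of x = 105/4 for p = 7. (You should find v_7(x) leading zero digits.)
(a_0, …, a_3) = (0, 2, 2, 5)

v_7(105/4) = 1, so a_0 = ... = a_0 = 0. Factor out: x = 7^1 · u with u = 15/4 a unit in ℤ_7. Expand u iteratively via a_{v+i} = u_i mod 7, u_{i+1} = (u_i − a_{v+i})/7:
  u_0 = 15/4;  a_1 = 2;  u_1 = (u_0 − 2)/7 = 1/4
  u_1 = 1/4;  a_2 = 2;  u_2 = (u_1 − 2)/7 = -1/4
  u_2 = -1/4;  a_3 = 5;  u_3 = (u_2 − 5)/7 = -3/4
Digits: (0, 2, 2, 5).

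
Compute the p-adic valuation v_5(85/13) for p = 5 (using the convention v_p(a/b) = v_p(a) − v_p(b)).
v_5(85/13) = 1

Factor powers of 5 from the numerator and denominator of the reduced fraction: 85 = 5^1 · 17 and 13 = 5^0 · 13. Apply v_p(a/b) = v_p(a) − v_p(b): v_5(85/13) = 1 − 0 = 1.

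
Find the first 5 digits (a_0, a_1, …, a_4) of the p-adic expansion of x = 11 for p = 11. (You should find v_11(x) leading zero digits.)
(a_0, …, a_4) = (0, 1, 0, 0, 0)

v_11(11) = 1, so a_0 = ... = a_0 = 0. Factor out: x = 11^1 · u with u = 1 a unit in ℤ_11. Expand u iteratively via a_{v+i} = u_i mod 11, u_{i+1} = (u_i − a_{v+i})/11:
  u_0 = 1;  a_1 = 1;  u_1 = (u_0 − 1)/11 = 0
  u_1 = 0;  a_2 = 0;  u_2 = (u_1 − 0)/11 = 0
  u_2 = 0;  a_3 = 0;  u_3 = (u_2 − 0)/11 = 0
  u_3 = 0;  a_4 = 0;  u_4 = (u_3 − 0)/11 = 0
Digits: (0, 1, 0, 0, 0).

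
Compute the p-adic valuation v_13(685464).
v_13(685464) = 4

v_13(n) is the largest exponent k such that 13^k divides n. Factor out: 685464 = 13^4 · 24. (Sign doesn't affect v_p.) So v_13(685464) = 4.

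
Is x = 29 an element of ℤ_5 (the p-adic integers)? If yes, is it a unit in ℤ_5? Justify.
x ∈ ℤ_5^× (unit); v_5(x) = 0

ℤ_5 = {x ∈ ℚ_5 : v_5(x) ≥ 0} and ℤ_5^× = {x ∈ ℤ_5 : v_5(x) = 0}. Here v_5(29) = v_5(num) − v_5(den) = 0; compare against these criteria.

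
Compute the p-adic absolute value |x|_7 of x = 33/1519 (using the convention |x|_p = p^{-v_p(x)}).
|33/1519|_7 = 49

Step 1 — compute v_7(x) by factoring powers of 7 out of the numerator and denominator: v_7(33/1519) = -2. Step 2 — apply |x|_p = p^{-v_p(x)} = 7^{2} = 49.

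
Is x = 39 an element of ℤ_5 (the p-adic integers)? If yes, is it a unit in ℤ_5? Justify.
x ∈ ℤ_5^× (unit); v_5(x) = 0

ℤ_5 = {x ∈ ℚ_5 : v_5(x) ≥ 0} and ℤ_5^× = {x ∈ ℤ_5 : v_5(x) = 0}. Here v_5(39) = v_5(num) − v_5(den) = 0; compare against these criteria.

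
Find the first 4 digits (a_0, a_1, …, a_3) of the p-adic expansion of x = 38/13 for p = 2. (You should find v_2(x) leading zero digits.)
(a_0, …, a_3) = (0, 1, 1, 1)

v_2(38/13) = 1, so a_0 = ... = a_0 = 0. Factor out: x = 2^1 · u with u = 19/13 a unit in ℤ_2. Expand u iteratively via a_{v+i} = u_i mod 2, u_{i+1} = (u_i − a_{v+i})/2:
  u_0 = 19/13;  a_1 = 1;  u_1 = (u_0 − 1)/2 = 3/13
  u_1 = 3/13;  a_2 = 1;  u_2 = (u_1 − 1)/2 = -5/13
  u_2 = -5/13;  a_3 = 1;  u_3 = (u_2 − 1)/2 = -9/13
Digits: (0, 1, 1, 1).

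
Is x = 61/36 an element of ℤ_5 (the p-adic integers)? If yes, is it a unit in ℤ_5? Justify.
x ∈ ℤ_5^× (unit); v_5(x) = 0

ℤ_5 = {x ∈ ℚ_5 : v_5(x) ≥ 0} and ℤ_5^× = {x ∈ ℤ_5 : v_5(x) = 0}. Here v_5(61/36) = v_5(num) − v_5(den) = 0; compare against these criteria.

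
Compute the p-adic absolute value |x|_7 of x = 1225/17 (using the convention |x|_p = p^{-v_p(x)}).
|1225/17|_7 = 1/49

Step 1 — compute v_7(x) by factoring powers of 7 out of the numerator and denominator: v_7(1225/17) = 2. Step 2 — apply |x|_p = p^{-v_p(x)} = 7^{-2} = 1/49.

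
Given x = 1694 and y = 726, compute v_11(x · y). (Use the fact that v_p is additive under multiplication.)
v_11(1229844) = 4

v_p(x) = 2 (factor: 1694 = 11^2 · 14); v_p(y) = 2 (factor: 726 = 11^2 · 6). Additivity: v_p(xy) = v_p(x) + v_p(y) = 2 + 2 = 4. (Direct check: xy = 1229844 = 11^4 · (84).)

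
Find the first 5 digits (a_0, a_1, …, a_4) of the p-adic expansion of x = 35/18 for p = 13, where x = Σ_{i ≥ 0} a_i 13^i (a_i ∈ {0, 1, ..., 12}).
(a_0, …, a_4) = (7, 9, 0, 5, 9)

v_13(35/18) = 0 (numerator and denominator both coprime to 13), so x ∈ ℤ_13^×. Compute digits iteratively via a_i = x_i mod 13, x_{i+1} = (x_i − a_i)/13, with x_0 = x:
  x_0 = 35/18;  a_0 = 7;  x_1 = (x_0 − 7)/13 = -7/18
  x_1 = -7/18;  a_1 = 9;  x_2 = (x_1 − 9)/13 = -13/18
  x_2 = -13/18;  a_2 = 0;  x_3 = (x_2 − 0)/13 = -1/18
  x_3 = -1/18;  a_3 = 5;  x_4 = (x_3 − 5)/13 = -7/18
  x_4 = -7/18;  a_4 = 9;  x_5 = (x_4 − 9)/13 = -13/18
Digits: (7, 9, 0, 5, 9).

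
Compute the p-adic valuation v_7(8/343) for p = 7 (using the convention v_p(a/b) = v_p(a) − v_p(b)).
v_7(8/343) = -3

Factor powers of 7 from the numerator and denominator of the reduced fraction: 8 = 7^0 · 8 and 343 = 7^3 · 1. Apply v_p(a/b) = v_p(a) − v_p(b): v_7(8/343) = 0 − 3 = -3.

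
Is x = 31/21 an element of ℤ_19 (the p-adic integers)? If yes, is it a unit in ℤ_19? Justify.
x ∈ ℤ_19^× (unit); v_19(x) = 0

ℤ_19 = {x ∈ ℚ_19 : v_19(x) ≥ 0} and ℤ_19^× = {x ∈ ℤ_19 : v_19(x) = 0}. Here v_19(31/21) = v_19(num) − v_19(den) = 0; compare against these criteria.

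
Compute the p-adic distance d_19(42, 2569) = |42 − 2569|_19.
d_19(42, 2569) = 1/361

Step 1 — x − y = 42 − 2569 = -2527. Step 2 — v_19(-2527) = 2 (factor: -2527 = −(19^2 · 7); the sign does not affect v_p). Step 3 — |x − y|_19 = 19^{-2} = 1/361.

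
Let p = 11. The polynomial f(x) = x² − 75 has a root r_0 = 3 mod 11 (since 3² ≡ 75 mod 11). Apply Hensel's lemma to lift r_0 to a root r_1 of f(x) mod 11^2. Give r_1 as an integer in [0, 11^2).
r_1 = 14 (mod 121)

Hensel's recurrence: r_{i+1} = r_i − f(r_i)·(f′(r_i))^{-1} mod 11^{i+2}, with f′(x) = 2x. Iterate:
  r_0 = 3 (mod 11)
  r_1 = 14 (mod 121)
Final: r_1 = 14, and one checks f(r_1) ≡ 0 mod 11^2.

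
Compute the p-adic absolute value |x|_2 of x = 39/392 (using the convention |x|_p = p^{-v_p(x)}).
|39/392|_2 = 8

Step 1 — compute v_2(x) by factoring powers of 2 out of the numerator and denominator: v_2(39/392) = -3. Step 2 — apply |x|_p = p^{-v_p(x)} = 2^{3} = 8.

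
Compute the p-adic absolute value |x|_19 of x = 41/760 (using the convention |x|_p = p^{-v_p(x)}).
|41/760|_19 = 19

Step 1 — compute v_19(x) by factoring powers of 19 out of the numerator and denominator: v_19(41/760) = -1. Step 2 — apply |x|_p = p^{-v_p(x)} = 19^{1} = 19.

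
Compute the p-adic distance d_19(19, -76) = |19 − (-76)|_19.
d_19(19, -76) = 1/19

Step 1 — x − y = 19 − (-76) = 95. Step 2 — v_19(95) = 1 (factor: 95 = (19^1 · 5); the sign does not affect v_p). Step 3 — |x − y|_19 = 19^{-1} = 1/19.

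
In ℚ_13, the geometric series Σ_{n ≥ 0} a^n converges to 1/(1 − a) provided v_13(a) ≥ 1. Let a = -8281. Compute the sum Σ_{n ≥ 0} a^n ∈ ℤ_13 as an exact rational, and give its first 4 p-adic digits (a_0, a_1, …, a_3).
Σ a^n = 1/(1 − a) = 1/8282;  first 4 digits = (1, 0, 3, 9)

v_13(a) = 2 ≥ 1, so the series converges in ℤ_13 to 1/(1 − a) = 1/(1 − (-8281)) = 1/8282. Expand this rational in ℤ_13: compute digits iteratively via d_i = x_i mod 13, x_{i+1} = (x_i − d_i)/13. The first 4 digits are (1, 0, 3, 9).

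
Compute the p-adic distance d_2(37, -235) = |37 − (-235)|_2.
d_2(37, -235) = 1/16

Step 1 — x − y = 37 − (-235) = 272. Step 2 — v_2(272) = 4 (factor: 272 = (2^4 · 17); the sign does not affect v_p). Step 3 — |x − y|_2 = 2^{-4} = 1/16.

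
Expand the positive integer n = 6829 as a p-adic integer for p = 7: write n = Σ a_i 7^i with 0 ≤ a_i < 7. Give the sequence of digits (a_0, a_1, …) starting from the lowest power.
(a_0, a_1, …) = (4, 2, 6, 5, 2)

Repeated division by 7 gives the digits low-to-high: 6829 = 4 + 2·7^1 + 6·7^2 + 5·7^3 + 2·7^4. Digit sequence: (4, 2, 6, 5, 2).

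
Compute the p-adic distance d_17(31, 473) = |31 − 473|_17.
d_17(31, 473) = 1/17

Step 1 — x − y = 31 − 473 = -442. Step 2 — v_17(-442) = 1 (factor: -442 = −(17^1 · 26); the sign does not affect v_p). Step 3 — |x − y|_17 = 17^{-1} = 1/17.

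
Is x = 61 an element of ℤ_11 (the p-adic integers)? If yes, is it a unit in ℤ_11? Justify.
x ∈ ℤ_11^× (unit); v_11(x) = 0

ℤ_11 = {x ∈ ℚ_11 : v_11(x) ≥ 0} and ℤ_11^× = {x ∈ ℤ_11 : v_11(x) = 0}. Here v_11(61) = v_11(num) − v_11(den) = 0; compare against these criteria.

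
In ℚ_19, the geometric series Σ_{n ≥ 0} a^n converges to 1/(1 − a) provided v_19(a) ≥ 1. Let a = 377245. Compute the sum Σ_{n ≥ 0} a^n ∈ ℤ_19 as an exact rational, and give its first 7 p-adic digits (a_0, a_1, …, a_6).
Σ a^n = 1/(1 − a) = -1/377244;  first 7 digits = (1, 0, 0, 17, 2, 0, 4)

v_19(a) = 3 ≥ 1, so the series converges in ℤ_19 to 1/(1 − a) = 1/(1 − 377245) = -1/377244. Expand this rational in ℤ_19: compute digits iteratively via d_i = x_i mod 19, x_{i+1} = (x_i − d_i)/19. The first 7 digits are (1, 0, 0, 17, 2, 0, 4).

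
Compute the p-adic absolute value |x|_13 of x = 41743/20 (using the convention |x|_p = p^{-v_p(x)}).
|41743/20|_13 = 1/2197

Step 1 — compute v_13(x) by factoring powers of 13 out of the numerator and denominator: v_13(41743/20) = 3. Step 2 — apply |x|_p = p^{-v_p(x)} = 13^{-3} = 1/2197.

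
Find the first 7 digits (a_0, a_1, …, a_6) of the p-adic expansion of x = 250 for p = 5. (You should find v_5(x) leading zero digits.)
(a_0, …, a_6) = (0, 0, 0, 2, 0, 0, 0)

v_5(250) = 3, so a_0 = ... = a_2 = 0. Factor out: x = 5^3 · u with u = 2 a unit in ℤ_5. Expand u iteratively via a_{v+i} = u_i mod 5, u_{i+1} = (u_i − a_{v+i})/5:
  u_0 = 2;  a_3 = 2;  u_1 = (u_0 − 2)/5 = 0
  u_1 = 0;  a_4 = 0;  u_2 = (u_1 − 0)/5 = 0
  u_2 = 0;  a_5 = 0;  u_3 = (u_2 − 0)/5 = 0
  u_3 = 0;  a_6 = 0;  u_4 = (u_3 − 0)/5 = 0
Digits: (0, 0, 0, 2, 0, 0, 0).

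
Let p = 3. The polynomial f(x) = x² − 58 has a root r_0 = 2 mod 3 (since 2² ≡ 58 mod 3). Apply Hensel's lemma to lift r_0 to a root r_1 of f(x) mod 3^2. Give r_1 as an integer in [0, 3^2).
r_1 = 2 (mod 9)

Hensel's recurrence: r_{i+1} = r_i − f(r_i)·(f′(r_i))^{-1} mod 3^{i+2}, with f′(x) = 2x. Iterate:
  r_0 = 2 (mod 3)
  r_1 = 2 (mod 9)
Final: r_1 = 2, and one checks f(r_1) ≡ 0 mod 3^2.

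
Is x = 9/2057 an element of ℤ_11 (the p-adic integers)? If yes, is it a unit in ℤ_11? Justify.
x ∉ ℤ_11 (v_11(x) = -2 < 0)

ℤ_11 = {x ∈ ℚ_11 : v_11(x) ≥ 0} and ℤ_11^× = {x ∈ ℤ_11 : v_11(x) = 0}. Here v_11(9/2057) = v_11(num) − v_11(den) = -2; compare against these criteria.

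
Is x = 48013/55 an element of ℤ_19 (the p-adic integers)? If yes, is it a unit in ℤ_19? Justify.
x ∈ ℤ_19 but not a unit; v_19(x) = 3 > 0

ℤ_19 = {x ∈ ℚ_19 : v_19(x) ≥ 0} and ℤ_19^× = {x ∈ ℤ_19 : v_19(x) = 0}. Here v_19(48013/55) = v_19(num) − v_19(den) = 3; compare against these criteria.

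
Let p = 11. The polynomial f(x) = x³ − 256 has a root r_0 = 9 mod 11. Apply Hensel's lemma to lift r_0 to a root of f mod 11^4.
r_3 = 9579 (mod 14641)

Hensel: r_{i+1} = r_i − f(r_i)/f′(r_i) mod 11^{i+2}, where f′(x) = 3x². Iterate:
  r_0 = 9 (mod 11)
  r_1 = 20 (mod 121)
  r_2 = 262 (mod 1331)
  r_3 = 9579 (mod 14641)
Final: r = 9579 with f(r) ≡ 0 mod 11^4.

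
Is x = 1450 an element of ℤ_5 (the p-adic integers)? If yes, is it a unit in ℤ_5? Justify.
x ∈ ℤ_5 but not a unit; v_5(x) = 2 > 0

ℤ_5 = {x ∈ ℚ_5 : v_5(x) ≥ 0} and ℤ_5^× = {x ∈ ℤ_5 : v_5(x) = 0}. Here v_5(1450) = v_5(num) − v_5(den) = 2; compare against these criteria.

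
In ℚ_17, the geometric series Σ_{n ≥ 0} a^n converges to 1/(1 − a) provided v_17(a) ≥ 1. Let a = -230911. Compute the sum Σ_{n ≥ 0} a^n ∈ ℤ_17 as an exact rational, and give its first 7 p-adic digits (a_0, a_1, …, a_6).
Σ a^n = 1/(1 − a) = 1/230912;  first 7 digits = (1, 0, 0, 4, 14, 16, 15)

v_17(a) = 3 ≥ 1, so the series converges in ℤ_17 to 1/(1 − a) = 1/(1 − (-230911)) = 1/230912. Expand this rational in ℤ_17: compute digits iteratively via d_i = x_i mod 17, x_{i+1} = (x_i − d_i)/17. The first 7 digits are (1, 0, 0, 4, 14, 16, 15).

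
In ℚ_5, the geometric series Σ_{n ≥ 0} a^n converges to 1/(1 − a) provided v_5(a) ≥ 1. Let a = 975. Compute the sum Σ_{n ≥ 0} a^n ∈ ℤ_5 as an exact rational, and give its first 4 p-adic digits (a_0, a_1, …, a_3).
Σ a^n = 1/(1 − a) = -1/974;  first 4 digits = (1, 0, 4, 2)

v_5(a) = 2 ≥ 1, so the series converges in ℤ_5 to 1/(1 − a) = 1/(1 − 975) = -1/974. Expand this rational in ℤ_5: compute digits iteratively via d_i = x_i mod 5, x_{i+1} = (x_i − d_i)/5. The first 4 digits are (1, 0, 4, 2).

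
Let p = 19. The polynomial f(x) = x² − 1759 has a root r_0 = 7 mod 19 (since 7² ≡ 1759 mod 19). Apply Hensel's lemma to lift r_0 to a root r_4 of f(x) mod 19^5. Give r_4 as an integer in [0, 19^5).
r_4 = 1305763 (mod 2476099)

Hensel's recurrence: r_{i+1} = r_i − f(r_i)·(f′(r_i))^{-1} mod 19^{i+2}, with f′(x) = 2x. Iterate:
  r_0 = 7 (mod 19)
  r_1 = 26 (mod 361)
  r_2 = 2553 (mod 6859)
  r_3 = 2553 (mod 130321)
  r_4 = 1305763 (mod 2476099)
Final: r_4 = 1305763, and one checks f(r_4) ≡ 0 mod 19^5.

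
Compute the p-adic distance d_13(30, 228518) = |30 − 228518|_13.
d_13(30, 228518) = 1/28561

Step 1 — x − y = 30 − 228518 = -228488. Step 2 — v_13(-228488) = 4 (factor: -228488 = −(13^4 · 8); the sign does not affect v_p). Step 3 — |x − y|_13 = 13^{-4} = 1/28561.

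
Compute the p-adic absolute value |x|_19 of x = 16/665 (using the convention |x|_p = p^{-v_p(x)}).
|16/665|_19 = 19

Step 1 — compute v_19(x) by factoring powers of 19 out of the numerator and denominator: v_19(16/665) = -1. Step 2 — apply |x|_p = p^{-v_p(x)} = 19^{1} = 19.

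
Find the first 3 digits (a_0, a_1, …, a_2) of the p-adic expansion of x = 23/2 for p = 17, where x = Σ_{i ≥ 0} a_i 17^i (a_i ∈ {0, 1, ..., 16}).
(a_0, …, a_2) = (3, 9, 8)

v_17(23/2) = 0 (numerator and denominator both coprime to 17), so x ∈ ℤ_17^×. Compute digits iteratively via a_i = x_i mod 17, x_{i+1} = (x_i − a_i)/17, with x_0 = x:
  x_0 = 23/2;  a_0 = 3;  x_1 = (x_0 − 3)/17 = 1/2
  x_1 = 1/2;  a_1 = 9;  x_2 = (x_1 − 9)/17 = -1/2
  x_2 = -1/2;  a_2 = 8;  x_3 = (x_2 − 8)/17 = -1/2
Digits: (3, 9, 8).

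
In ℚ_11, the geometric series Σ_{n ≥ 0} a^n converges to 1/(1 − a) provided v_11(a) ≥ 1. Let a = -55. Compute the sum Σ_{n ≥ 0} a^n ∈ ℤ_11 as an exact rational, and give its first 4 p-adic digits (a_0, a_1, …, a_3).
Σ a^n = 1/(1 − a) = 1/56;  first 4 digits = (1, 6, 2, 9)

v_11(a) = 1 ≥ 1, so the series converges in ℤ_11 to 1/(1 − a) = 1/(1 − (-55)) = 1/56. Expand this rational in ℤ_11: compute digits iteratively via d_i = x_i mod 11, x_{i+1} = (x_i − d_i)/11. The first 4 digits are (1, 6, 2, 9).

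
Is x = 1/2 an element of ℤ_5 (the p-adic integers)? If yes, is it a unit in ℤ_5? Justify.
x ∈ ℤ_5^× (unit); v_5(x) = 0

ℤ_5 = {x ∈ ℚ_5 : v_5(x) ≥ 0} and ℤ_5^× = {x ∈ ℤ_5 : v_5(x) = 0}. Here v_5(1/2) = v_5(num) − v_5(den) = 0; compare against these criteria.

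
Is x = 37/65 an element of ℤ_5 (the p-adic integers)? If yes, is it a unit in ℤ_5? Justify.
x ∉ ℤ_5 (v_5(x) = -1 < 0)

ℤ_5 = {x ∈ ℚ_5 : v_5(x) ≥ 0} and ℤ_5^× = {x ∈ ℤ_5 : v_5(x) = 0}. Here v_5(37/65) = v_5(num) − v_5(den) = -1; compare against these criteria.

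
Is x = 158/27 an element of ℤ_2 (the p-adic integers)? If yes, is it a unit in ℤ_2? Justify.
x ∈ ℤ_2 but not a unit; v_2(x) = 1 > 0

ℤ_2 = {x ∈ ℚ_2 : v_2(x) ≥ 0} and ℤ_2^× = {x ∈ ℤ_2 : v_2(x) = 0}. Here v_2(158/27) = v_2(num) − v_2(den) = 1; compare against these criteria.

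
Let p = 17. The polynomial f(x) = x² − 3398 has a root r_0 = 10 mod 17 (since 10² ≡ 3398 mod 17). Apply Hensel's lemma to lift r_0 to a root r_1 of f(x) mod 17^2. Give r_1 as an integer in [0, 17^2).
r_1 = 146 (mod 289)

Hensel's recurrence: r_{i+1} = r_i − f(r_i)·(f′(r_i))^{-1} mod 17^{i+2}, with f′(x) = 2x. Iterate:
  r_0 = 10 (mod 17)
  r_1 = 146 (mod 289)
Final: r_1 = 146, and one checks f(r_1) ≡ 0 mod 17^2.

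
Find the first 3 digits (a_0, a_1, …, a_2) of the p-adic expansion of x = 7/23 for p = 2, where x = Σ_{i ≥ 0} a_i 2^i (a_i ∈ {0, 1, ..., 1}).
(a_0, …, a_2) = (1, 0, 0)

v_2(7/23) = 0 (numerator and denominator both coprime to 2), so x ∈ ℤ_2^×. Compute digits iteratively via a_i = x_i mod 2, x_{i+1} = (x_i − a_i)/2, with x_0 = x:
  x_0 = 7/23;  a_0 = 1;  x_1 = (x_0 − 1)/2 = -8/23
  x_1 = -8/23;  a_1 = 0;  x_2 = (x_1 − 0)/2 = -4/23
  x_2 = -4/23;  a_2 = 0;  x_3 = (x_2 − 0)/2 = -2/23
Digits: (1, 0, 0).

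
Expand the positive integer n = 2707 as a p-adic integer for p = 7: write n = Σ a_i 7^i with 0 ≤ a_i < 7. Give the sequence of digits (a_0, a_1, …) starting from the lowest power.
(a_0, a_1, …) = (5, 1, 6, 0, 1)

Repeated division by 7 gives the digits low-to-high: 2707 = 5 + 1·7^1 + 6·7^2 + 1·7^4. Digit sequence: (5, 1, 6, 0, 1).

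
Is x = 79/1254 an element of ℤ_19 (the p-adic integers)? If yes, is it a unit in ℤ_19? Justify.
x ∉ ℤ_19 (v_19(x) = -1 < 0)

ℤ_19 = {x ∈ ℚ_19 : v_19(x) ≥ 0} and ℤ_19^× = {x ∈ ℤ_19 : v_19(x) = 0}. Here v_19(79/1254) = v_19(num) − v_19(den) = -1; compare against these criteria.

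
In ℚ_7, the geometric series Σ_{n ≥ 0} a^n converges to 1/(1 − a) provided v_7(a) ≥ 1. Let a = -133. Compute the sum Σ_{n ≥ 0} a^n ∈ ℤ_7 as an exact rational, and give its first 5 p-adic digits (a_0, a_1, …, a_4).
Σ a^n = 1/(1 − a) = 1/134;  first 5 digits = (1, 2, 1, 3, 2)

v_7(a) = 1 ≥ 1, so the series converges in ℤ_7 to 1/(1 − a) = 1/(1 − (-133)) = 1/134. Expand this rational in ℤ_7: compute digits iteratively via d_i = x_i mod 7, x_{i+1} = (x_i − d_i)/7. The first 5 digits are (1, 2, 1, 3, 2).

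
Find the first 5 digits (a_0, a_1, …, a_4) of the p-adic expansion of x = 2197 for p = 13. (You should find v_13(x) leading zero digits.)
(a_0, …, a_4) = (0, 0, 0, 1, 0)

v_13(2197) = 3, so a_0 = ... = a_2 = 0. Factor out: x = 13^3 · u with u = 1 a unit in ℤ_13. Expand u iteratively via a_{v+i} = u_i mod 13, u_{i+1} = (u_i − a_{v+i})/13:
  u_0 = 1;  a_3 = 1;  u_1 = (u_0 − 1)/13 = 0
  u_1 = 0;  a_4 = 0;  u_2 = (u_1 − 0)/13 = 0
Digits: (0, 0, 0, 1, 0).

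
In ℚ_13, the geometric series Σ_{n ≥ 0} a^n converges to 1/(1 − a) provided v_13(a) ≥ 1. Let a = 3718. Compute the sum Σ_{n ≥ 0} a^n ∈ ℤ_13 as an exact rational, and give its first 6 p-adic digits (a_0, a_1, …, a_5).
Σ a^n = 1/(1 − a) = -1/3717;  first 6 digits = (1, 0, 9, 1, 3, 11)

v_13(a) = 2 ≥ 1, so the series converges in ℤ_13 to 1/(1 − a) = 1/(1 − 3718) = -1/3717. Expand this rational in ℤ_13: compute digits iteratively via d_i = x_i mod 13, x_{i+1} = (x_i − d_i)/13. The first 6 digits are (1, 0, 9, 1, 3, 11).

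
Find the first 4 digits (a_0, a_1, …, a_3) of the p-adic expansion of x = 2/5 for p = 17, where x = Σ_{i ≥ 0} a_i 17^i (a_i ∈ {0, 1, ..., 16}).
(a_0, …, a_3) = (14, 6, 3, 10)

v_17(2/5) = 0 (numerator and denominator both coprime to 17), so x ∈ ℤ_17^×. Compute digits iteratively via a_i = x_i mod 17, x_{i+1} = (x_i − a_i)/17, with x_0 = x:
  x_0 = 2/5;  a_0 = 14;  x_1 = (x_0 − 14)/17 = -4/5
  x_1 = -4/5;  a_1 = 6;  x_2 = (x_1 − 6)/17 = -2/5
  x_2 = -2/5;  a_2 = 3;  x_3 = (x_2 − 3)/17 = -1/5
  x_3 = -1/5;  a_3 = 10;  x_4 = (x_3 − 10)/17 = -3/5
Digits: (14, 6, 3, 10).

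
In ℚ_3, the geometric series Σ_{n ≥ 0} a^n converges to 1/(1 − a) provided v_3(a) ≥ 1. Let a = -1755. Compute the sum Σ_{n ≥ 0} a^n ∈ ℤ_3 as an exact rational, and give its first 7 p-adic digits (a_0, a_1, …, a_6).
Σ a^n = 1/(1 − a) = 1/1756;  first 7 digits = (1, 0, 0, 1, 2, 1, 1)

v_3(a) = 3 ≥ 1, so the series converges in ℤ_3 to 1/(1 − a) = 1/(1 − (-1755)) = 1/1756. Expand this rational in ℤ_3: compute digits iteratively via d_i = x_i mod 3, x_{i+1} = (x_i − d_i)/3. The first 7 digits are (1, 0, 0, 1, 2, 1, 1).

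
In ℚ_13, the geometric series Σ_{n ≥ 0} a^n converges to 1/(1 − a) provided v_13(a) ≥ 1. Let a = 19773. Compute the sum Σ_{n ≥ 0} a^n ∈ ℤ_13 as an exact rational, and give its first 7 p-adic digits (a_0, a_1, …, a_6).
Σ a^n = 1/(1 − a) = -1/19772;  first 7 digits = (1, 0, 0, 9, 0, 0, 3)

v_13(a) = 3 ≥ 1, so the series converges in ℤ_13 to 1/(1 − a) = 1/(1 − 19773) = -1/19772. Expand this rational in ℤ_13: compute digits iteratively via d_i = x_i mod 13, x_{i+1} = (x_i − d_i)/13. The first 7 digits are (1, 0, 0, 9, 0, 0, 3).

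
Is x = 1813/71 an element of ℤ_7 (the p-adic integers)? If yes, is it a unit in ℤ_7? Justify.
x ∈ ℤ_7 but not a unit; v_7(x) = 2 > 0

ℤ_7 = {x ∈ ℚ_7 : v_7(x) ≥ 0} and ℤ_7^× = {x ∈ ℤ_7 : v_7(x) = 0}. Here v_7(1813/71) = v_7(num) − v_7(den) = 2; compare against these criteria.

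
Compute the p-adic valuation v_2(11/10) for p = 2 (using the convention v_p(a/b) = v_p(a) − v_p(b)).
v_2(11/10) = -1

Factor powers of 2 from the numerator and denominator of the reduced fraction: 11 = 2^0 · 11 and 10 = 2^1 · 5. Apply v_p(a/b) = v_p(a) − v_p(b): v_2(11/10) = 0 − 1 = -1.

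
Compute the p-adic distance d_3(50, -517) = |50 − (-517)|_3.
d_3(50, -517) = 1/81

Step 1 — x − y = 50 − (-517) = 567. Step 2 — v_3(567) = 4 (factor: 567 = (3^4 · 7); the sign does not affect v_p). Step 3 — |x − y|_3 = 3^{-4} = 1/81.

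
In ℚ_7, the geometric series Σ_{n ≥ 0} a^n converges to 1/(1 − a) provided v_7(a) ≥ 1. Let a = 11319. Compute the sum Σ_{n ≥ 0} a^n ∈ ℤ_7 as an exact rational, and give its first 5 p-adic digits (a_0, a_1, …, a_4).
Σ a^n = 1/(1 − a) = -1/11318;  first 5 digits = (1, 0, 0, 5, 4)

v_7(a) = 3 ≥ 1, so the series converges in ℤ_7 to 1/(1 − a) = 1/(1 − 11319) = -1/11318. Expand this rational in ℤ_7: compute digits iteratively via d_i = x_i mod 7, x_{i+1} = (x_i − d_i)/7. The first 5 digits are (1, 0, 0, 5, 4).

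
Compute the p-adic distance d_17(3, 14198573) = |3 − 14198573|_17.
d_17(3, 14198573) = 1/1419857

Step 1 — x − y = 3 − 14198573 = -14198570. Step 2 — v_17(-14198570) = 5 (factor: -14198570 = −(17^5 · 10); the sign does not affect v_p). Step 3 — |x − y|_17 = 17^{-5} = 1/1419857.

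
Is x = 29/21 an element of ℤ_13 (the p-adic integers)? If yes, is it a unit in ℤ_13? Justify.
x ∈ ℤ_13^× (unit); v_13(x) = 0

ℤ_13 = {x ∈ ℚ_13 : v_13(x) ≥ 0} and ℤ_13^× = {x ∈ ℤ_13 : v_13(x) = 0}. Here v_13(29/21) = v_13(num) − v_13(den) = 0; compare against these criteria.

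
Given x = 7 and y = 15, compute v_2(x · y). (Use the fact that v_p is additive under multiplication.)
v_2(105) = 0

v_p(x) = 0 (factor: 7 = 2^0 · 7); v_p(y) = 0 (factor: 15 = 2^0 · 15). Additivity: v_p(xy) = v_p(x) + v_p(y) = 0 + 0 = 0. (Direct check: xy = 105 = 2^0 · (105).)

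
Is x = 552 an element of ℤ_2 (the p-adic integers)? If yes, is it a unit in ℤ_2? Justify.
x ∈ ℤ_2 but not a unit; v_2(x) = 3 > 0

ℤ_2 = {x ∈ ℚ_2 : v_2(x) ≥ 0} and ℤ_2^× = {x ∈ ℤ_2 : v_2(x) = 0}. Here v_2(552) = v_2(num) − v_2(den) = 3; compare against these criteria.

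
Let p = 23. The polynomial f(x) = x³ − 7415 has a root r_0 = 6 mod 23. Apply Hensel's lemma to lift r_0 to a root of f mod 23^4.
r_3 = 174001 (mod 279841)

Hensel: r_{i+1} = r_i − f(r_i)/f′(r_i) mod 23^{i+2}, where f′(x) = 3x². Iterate:
  r_0 = 6 (mod 23)
  r_1 = 489 (mod 529)
  r_2 = 3663 (mod 12167)
  r_3 = 174001 (mod 279841)
Final: r = 174001 with f(r) ≡ 0 mod 23^4.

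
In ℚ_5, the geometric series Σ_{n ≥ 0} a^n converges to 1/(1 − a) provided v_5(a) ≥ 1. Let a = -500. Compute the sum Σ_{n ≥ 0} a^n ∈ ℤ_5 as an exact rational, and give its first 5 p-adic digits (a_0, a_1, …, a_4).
Σ a^n = 1/(1 − a) = 1/501;  first 5 digits = (1, 0, 0, 1, 4)

v_5(a) = 3 ≥ 1, so the series converges in ℤ_5 to 1/(1 − a) = 1/(1 − (-500)) = 1/501. Expand this rational in ℤ_5: compute digits iteratively via d_i = x_i mod 5, x_{i+1} = (x_i − d_i)/5. The first 5 digits are (1, 0, 0, 1, 4).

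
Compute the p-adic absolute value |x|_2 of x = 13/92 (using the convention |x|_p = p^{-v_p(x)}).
|13/92|_2 = 4

Step 1 — compute v_2(x) by factoring powers of 2 out of the numerator and denominator: v_2(13/92) = -2. Step 2 — apply |x|_p = p^{-v_p(x)} = 2^{2} = 4.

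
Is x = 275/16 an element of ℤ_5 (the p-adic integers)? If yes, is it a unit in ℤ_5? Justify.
x ∈ ℤ_5 but not a unit; v_5(x) = 2 > 0

ℤ_5 = {x ∈ ℚ_5 : v_5(x) ≥ 0} and ℤ_5^× = {x ∈ ℤ_5 : v_5(x) = 0}. Here v_5(275/16) = v_5(num) − v_5(den) = 2; compare against these criteria.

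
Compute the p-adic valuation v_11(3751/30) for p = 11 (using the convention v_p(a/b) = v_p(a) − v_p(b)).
v_11(3751/30) = 2

Factor powers of 11 from the numerator and denominator of the reduced fraction: 3751 = 11^2 · 31 and 30 = 11^0 · 30. Apply v_p(a/b) = v_p(a) − v_p(b): v_11(3751/30) = 2 − 0 = 2.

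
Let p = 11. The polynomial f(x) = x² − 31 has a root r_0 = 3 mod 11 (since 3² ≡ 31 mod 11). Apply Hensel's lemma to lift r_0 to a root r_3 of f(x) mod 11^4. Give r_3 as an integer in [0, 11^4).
r_3 = 5008 (mod 14641)

Hensel's recurrence: r_{i+1} = r_i − f(r_i)·(f′(r_i))^{-1} mod 11^{i+2}, with f′(x) = 2x. Iterate:
  r_0 = 3 (mod 11)
  r_1 = 47 (mod 121)
  r_2 = 1015 (mod 1331)
  r_3 = 5008 (mod 14641)
Final: r_3 = 5008, and one checks f(r_3) ≡ 0 mod 11^4.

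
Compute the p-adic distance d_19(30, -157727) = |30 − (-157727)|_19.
d_19(30, -157727) = 1/6859

Step 1 — x − y = 30 − (-157727) = 157757. Step 2 — v_19(157757) = 3 (factor: 157757 = (19^3 · 23); the sign does not affect v_p). Step 3 — |x − y|_19 = 19^{-3} = 1/6859.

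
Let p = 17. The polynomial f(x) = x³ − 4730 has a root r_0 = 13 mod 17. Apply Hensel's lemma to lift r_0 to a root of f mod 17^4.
r_3 = 10247 (mod 83521)

Hensel: r_{i+1} = r_i − f(r_i)/f′(r_i) mod 17^{i+2}, where f′(x) = 3x². Iterate:
  r_0 = 13 (mod 17)
  r_1 = 132 (mod 289)
  r_2 = 421 (mod 4913)
  r_3 = 10247 (mod 83521)
Final: r = 10247 with f(r) ≡ 0 mod 17^4.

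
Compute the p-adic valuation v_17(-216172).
v_17(-216172) = 3

v_17(n) is the largest exponent k such that 17^k divides n. Factor out: -216172 = -17^3 · 44. (Sign doesn't affect v_p.) So v_17(-216172) = 3.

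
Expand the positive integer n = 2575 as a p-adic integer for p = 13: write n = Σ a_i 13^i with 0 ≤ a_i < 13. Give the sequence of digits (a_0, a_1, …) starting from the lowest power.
(a_0, a_1, …) = (1, 3, 2, 1)

Repeated division by 13 gives the digits low-to-high: 2575 = 1 + 3·13^1 + 2·13^2 + 1·13^3. Digit sequence: (1, 3, 2, 1).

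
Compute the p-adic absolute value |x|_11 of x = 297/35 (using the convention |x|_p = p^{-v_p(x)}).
|297/35|_11 = 1/11

Step 1 — compute v_11(x) by factoring powers of 11 out of the numerator and denominator: v_11(297/35) = 1. Step 2 — apply |x|_p = p^{-v_p(x)} = 11^{-1} = 1/11.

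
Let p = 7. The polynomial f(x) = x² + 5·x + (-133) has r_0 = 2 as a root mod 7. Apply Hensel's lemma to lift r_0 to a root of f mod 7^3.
r_2 = 184 (mod 343)

Hensel: r_{i+1} = r_i − f(r_i)·(f′(r_i))^{-1} mod 7^{i+2}, f′(x) = 2x + 5. Iterate:
  r_0 = 2 (mod 7)
  r_1 = 37 (mod 49)
  r_2 = 184 (mod 343)
Final: r = 184 satisfies f(r) ≡ 0 mod 7^3.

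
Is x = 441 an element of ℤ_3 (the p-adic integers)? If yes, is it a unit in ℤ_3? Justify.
x ∈ ℤ_3 but not a unit; v_3(x) = 2 > 0

ℤ_3 = {x ∈ ℚ_3 : v_3(x) ≥ 0} and ℤ_3^× = {x ∈ ℤ_3 : v_3(x) = 0}. Here v_3(441) = v_3(num) − v_3(den) = 2; compare against these criteria.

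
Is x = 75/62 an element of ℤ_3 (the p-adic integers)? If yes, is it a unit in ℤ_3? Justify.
x ∈ ℤ_3 but not a unit; v_3(x) = 1 > 0

ℤ_3 = {x ∈ ℚ_3 : v_3(x) ≥ 0} and ℤ_3^× = {x ∈ ℤ_3 : v_3(x) = 0}. Here v_3(75/62) = v_3(num) − v_3(den) = 1; compare against these criteria.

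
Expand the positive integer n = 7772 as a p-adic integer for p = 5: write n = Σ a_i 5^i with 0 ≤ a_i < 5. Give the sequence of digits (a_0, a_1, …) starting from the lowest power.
(a_0, a_1, …) = (2, 4, 0, 2, 2, 2)

Repeated division by 5 gives the digits low-to-high: 7772 = 2 + 4·5^1 + 2·5^3 + 2·5^4 + 2·5^5. Digit sequence: (2, 4, 0, 2, 2, 2).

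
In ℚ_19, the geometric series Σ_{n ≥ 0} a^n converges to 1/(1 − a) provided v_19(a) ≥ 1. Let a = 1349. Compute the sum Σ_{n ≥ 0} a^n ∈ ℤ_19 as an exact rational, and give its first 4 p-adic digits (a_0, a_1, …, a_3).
Σ a^n = 1/(1 − a) = -1/1348;  first 4 digits = (1, 14, 9, 7)

v_19(a) = 1 ≥ 1, so the series converges in ℤ_19 to 1/(1 − a) = 1/(1 − 1349) = -1/1348. Expand this rational in ℤ_19: compute digits iteratively via d_i = x_i mod 19, x_{i+1} = (x_i − d_i)/19. The first 4 digits are (1, 14, 9, 7).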